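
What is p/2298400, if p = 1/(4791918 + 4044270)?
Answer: 1/20309094499200 ≈ 4.9239e-14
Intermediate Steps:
p = 1/8836188 ≈ 1.1317e-7
p/2298400 = (1/8836188)/2298400 = (1/8836188)*(1/2298400) = 1/20309094499200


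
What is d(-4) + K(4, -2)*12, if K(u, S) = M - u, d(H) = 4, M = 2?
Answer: -20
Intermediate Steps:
K(u, S) = 2 - u
d(-4) + K(4, -2)*12 = 4 + (2 - 1*4)*12 = 4 + (2 - 4)*12 = 4 - 2*12 = 4 - 24 = -20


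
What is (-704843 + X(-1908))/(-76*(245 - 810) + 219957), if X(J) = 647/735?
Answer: -518058958/193229295 ≈ -2.6811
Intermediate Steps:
X(J) = 647/735 (X(J) = 647*(1/735) = 647/735)
(-704843 + X(-1908))/(-76*(245 - 810) + 219957) = (-704843 + 647/735)/(-76*(245 - 810) + 219957) = -518058958/(735*(-76*(-565) + 219957)) = -518058958/(735*(42940 + 219957)) = -518058958/735/262897 = -518058958/735*1/262897 = -518058958/193229295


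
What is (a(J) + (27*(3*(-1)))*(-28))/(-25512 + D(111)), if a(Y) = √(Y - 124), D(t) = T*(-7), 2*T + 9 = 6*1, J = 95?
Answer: -168/1889 - 2*I*√29/51003 ≈ -0.088936 - 0.00021117*I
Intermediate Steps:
T = -3/2 (T = -9/2 + (6*1)/2 = -9/2 + (½)*6 = -9/2 + 3 = -3/2 ≈ -1.5000)
D(t) = 21/2 (D(t) = -3/2*(-7) = 21/2)
a(Y) = √(-124 + Y)
(a(J) + (27*(3*(-1)))*(-28))/(-25512 + D(111)) = (√(-124 + 95) + (27*(3*(-1)))*(-28))/(-25512 + 21/2) = (√(-29) + (27*(-3))*(-28))/(-51003/2) = (I*√29 - 81*(-28))*(-2/51003) = (I*√29 + 2268)*(-2/51003) = (2268 + I*√29)*(-2/51003) = -168/1889 - 2*I*√29/51003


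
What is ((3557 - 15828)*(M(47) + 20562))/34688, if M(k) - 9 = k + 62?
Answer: -31720535/4336 ≈ -7315.6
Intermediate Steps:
M(k) = 71 + k (M(k) = 9 + (k + 62) = 9 + (62 + k) = 71 + k)
((3557 - 15828)*(M(47) + 20562))/34688 = ((3557 - 15828)*((71 + 47) + 20562))/34688 = -12271*(118 + 20562)*(1/34688) = -12271*20680*(1/34688) = -253764280*1/34688 = -31720535/4336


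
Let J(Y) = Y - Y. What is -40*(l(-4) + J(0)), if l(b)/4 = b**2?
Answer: -2560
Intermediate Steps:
l(b) = 4*b**2
J(Y) = 0
-40*(l(-4) + J(0)) = -40*(4*(-4)**2 + 0) = -40*(4*16 + 0) = -40*(64 + 0) = -40*64 = -2560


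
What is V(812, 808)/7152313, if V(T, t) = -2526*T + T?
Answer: -292900/1021759 ≈ -0.28666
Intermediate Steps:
V(T, t) = -2525*T
V(812, 808)/7152313 = -2525*812/7152313 = -2050300*1/7152313 = -292900/1021759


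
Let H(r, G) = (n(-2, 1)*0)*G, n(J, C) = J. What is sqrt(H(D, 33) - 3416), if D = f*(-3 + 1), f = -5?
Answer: 2*I*sqrt(854) ≈ 58.447*I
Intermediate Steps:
D = 10 (D = -5*(-3 + 1) = -5*(-2) = 10)
H(r, G) = 0 (H(r, G) = (-2*0)*G = 0*G = 0)
sqrt(H(D, 33) - 3416) = sqrt(0 - 3416) = sqrt(-3416) = 2*I*sqrt(854)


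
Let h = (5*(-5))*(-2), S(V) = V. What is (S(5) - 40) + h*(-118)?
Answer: -5935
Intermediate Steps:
h = 50 (h = -25*(-2) = 50)
(S(5) - 40) + h*(-118) = (5 - 40) + 50*(-118) = -35 - 5900 = -5935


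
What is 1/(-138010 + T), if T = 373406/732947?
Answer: -732947/101153642064 ≈ -7.2459e-6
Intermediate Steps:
T = 373406/732947 (T = 373406*(1/732947) = 373406/732947 ≈ 0.50946)
1/(-138010 + T) = 1/(-138010 + 373406/732947) = 1/(-101153642064/732947) = -732947/101153642064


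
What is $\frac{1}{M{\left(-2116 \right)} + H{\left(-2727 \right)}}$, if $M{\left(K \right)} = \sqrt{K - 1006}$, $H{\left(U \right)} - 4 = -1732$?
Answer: $- \frac{864}{1494553} - \frac{i \sqrt{3122}}{2989106} \approx -0.0005781 - 1.8693 \cdot 10^{-5} i$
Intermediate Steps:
$H{\left(U \right)} = -1728$ ($H{\left(U \right)} = 4 - 1732 = -1728$)
$M{\left(K \right)} = \sqrt{-1006 + K}$
$\frac{1}{M{\left(-2116 \right)} + H{\left(-2727 \right)}} = \frac{1}{\sqrt{-1006 - 2116} - 1728} = \frac{1}{\sqrt{-3122} - 1728} = \frac{1}{i \sqrt{3122} - 1728} = \frac{1}{-1728 + i \sqrt{3122}}$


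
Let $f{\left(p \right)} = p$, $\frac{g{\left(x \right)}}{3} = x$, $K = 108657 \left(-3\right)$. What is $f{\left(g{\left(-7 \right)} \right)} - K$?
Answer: $325950$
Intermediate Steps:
$K = -325971$
$g{\left(x \right)} = 3 x$
$f{\left(g{\left(-7 \right)} \right)} - K = 3 \left(-7\right) - -325971 = -21 + 325971 = 325950$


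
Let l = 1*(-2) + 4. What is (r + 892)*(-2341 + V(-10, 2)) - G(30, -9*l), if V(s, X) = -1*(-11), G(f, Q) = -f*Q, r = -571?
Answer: -748470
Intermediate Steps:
l = 2 (l = -2 + 4 = 2)
G(f, Q) = -Q*f
V(s, X) = 11
(r + 892)*(-2341 + V(-10, 2)) - G(30, -9*l) = (-571 + 892)*(-2341 + 11) - (-1)*(-9*2)*30 = 321*(-2330) - (-1)*(-18)*30 = -747930 - 1*540 = -747930 - 540 = -748470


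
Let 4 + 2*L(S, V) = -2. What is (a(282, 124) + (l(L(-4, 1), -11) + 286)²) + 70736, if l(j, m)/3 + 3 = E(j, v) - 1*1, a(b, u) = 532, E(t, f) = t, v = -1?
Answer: 141493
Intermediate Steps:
L(S, V) = -3 (L(S, V) = -2 + (½)*(-2) = -2 - 1 = -3)
l(j, m) = -12 + 3*j (l(j, m) = -9 + 3*(j - 1*1) = -9 + 3*(j - 1) = -9 + 3*(-1 + j) = -9 + (-3 + 3*j) = -12 + 3*j)
(a(282, 124) + (l(L(-4, 1), -11) + 286)²) + 70736 = (532 + ((-12 + 3*(-3)) + 286)²) + 70736 = (532 + ((-12 - 9) + 286)²) + 70736 = (532 + (-21 + 286)²) + 70736 = (532 + 265²) + 70736 = (532 + 70225) + 70736 = 70757 + 70736 = 141493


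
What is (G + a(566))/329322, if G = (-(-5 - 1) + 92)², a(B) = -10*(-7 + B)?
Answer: 669/54887 ≈ 0.012189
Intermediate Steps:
a(B) = 70 - 10*B
G = 9604 (G = (-1*(-6) + 92)² = (6 + 92)² = 98² = 9604)
(G + a(566))/329322 = (9604 + (70 - 10*566))/329322 = (9604 + (70 - 5660))*(1/329322) = (9604 - 5590)*(1/329322) = 4014*(1/329322) = 669/54887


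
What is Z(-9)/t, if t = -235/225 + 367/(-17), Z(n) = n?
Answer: 6885/17314 ≈ 0.39766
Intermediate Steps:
t = -17314/765 (t = -235*1/225 + 367*(-1/17) = -47/45 - 367/17 = -17314/765 ≈ -22.633)
Z(-9)/t = -9/(-17314/765) = -9*(-765/17314) = 6885/17314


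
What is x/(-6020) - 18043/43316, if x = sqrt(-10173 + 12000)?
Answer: -18043/43316 - 3*sqrt(203)/6020 ≈ -0.42364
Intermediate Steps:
x = 3*sqrt(203) (x = sqrt(1827) = 3*sqrt(203) ≈ 42.743)
x/(-6020) - 18043/43316 = (3*sqrt(203))/(-6020) - 18043/43316 = (3*sqrt(203))*(-1/6020) - 18043*1/43316 = -3*sqrt(203)/6020 - 18043/43316 = -18043/43316 - 3*sqrt(203)/6020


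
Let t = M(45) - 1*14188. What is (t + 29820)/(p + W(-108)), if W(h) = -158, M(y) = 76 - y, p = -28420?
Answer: -5221/9526 ≈ -0.54808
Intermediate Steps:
t = -14157 (t = (76 - 1*45) - 1*14188 = (76 - 45) - 14188 = 31 - 14188 = -14157)
(t + 29820)/(p + W(-108)) = (-14157 + 29820)/(-28420 - 158) = 15663/(-28578) = 15663*(-1/28578) = -5221/9526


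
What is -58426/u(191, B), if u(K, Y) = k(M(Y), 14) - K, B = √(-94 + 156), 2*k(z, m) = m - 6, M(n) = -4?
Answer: 58426/187 ≈ 312.44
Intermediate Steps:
k(z, m) = -3 + m/2 (k(z, m) = (m - 6)/2 = (-6 + m)/2 = -3 + m/2)
B = √62 ≈ 7.8740
u(K, Y) = 4 - K (u(K, Y) = (-3 + (½)*14) - K = (-3 + 7) - K = 4 - K)
-58426/u(191, B) = -58426/(4 - 1*191) = -58426/(4 - 191) = -58426/(-187) = -58426*(-1/187) = 58426/187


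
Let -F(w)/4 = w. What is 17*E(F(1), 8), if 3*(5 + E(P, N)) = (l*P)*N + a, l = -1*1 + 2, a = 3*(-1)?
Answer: -850/3 ≈ -283.33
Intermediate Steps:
F(w) = -4*w
a = -3
l = 1 (l = -1 + 2 = 1)
E(P, N) = -6 + N*P/3 (E(P, N) = -5 + ((1*P)*N - 3)/3 = -5 + (P*N - 3)/3 = -5 + (N*P - 3)/3 = -5 + (-3 + N*P)/3 = -5 + (-1 + N*P/3) = -6 + N*P/3)
17*E(F(1), 8) = 17*(-6 + (⅓)*8*(-4*1)) = 17*(-6 + (⅓)*8*(-4)) = 17*(-6 - 32/3) = 17*(-50/3) = -850/3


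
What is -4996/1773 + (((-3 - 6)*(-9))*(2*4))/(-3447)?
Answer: -2041124/679059 ≈ -3.0058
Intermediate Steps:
-4996/1773 + (((-3 - 6)*(-9))*(2*4))/(-3447) = -4996*1/1773 + (-9*(-9)*8)*(-1/3447) = -4996/1773 + (81*8)*(-1/3447) = -4996/1773 + 648*(-1/3447) = -4996/1773 - 72/383 = -2041124/679059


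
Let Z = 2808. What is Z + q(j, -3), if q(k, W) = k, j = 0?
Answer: 2808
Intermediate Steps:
Z + q(j, -3) = 2808 + 0 = 2808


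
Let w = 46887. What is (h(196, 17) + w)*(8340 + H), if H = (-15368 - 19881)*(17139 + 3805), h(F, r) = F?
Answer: -34758870129428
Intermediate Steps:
H = -738255056 (H = -35249*20944 = -738255056)
(h(196, 17) + w)*(8340 + H) = (196 + 46887)*(8340 - 738255056) = 47083*(-738246716) = -34758870129428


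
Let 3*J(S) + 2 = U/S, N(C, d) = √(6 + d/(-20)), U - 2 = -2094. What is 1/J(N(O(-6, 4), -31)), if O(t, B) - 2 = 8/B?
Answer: 453/43764338 - 3138*√755/21882169 ≈ -0.0039300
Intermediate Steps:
U = -2092 (U = 2 - 2094 = -2092)
O(t, B) = 2 + 8/B
N(C, d) = √(6 - d/20) (N(C, d) = √(6 + d*(-1/20)) = √(6 - d/20))
J(S) = -⅔ - 2092/(3*S) (J(S) = -⅔ + (-2092/S)/3 = -⅔ - 2092/(3*S))
1/J(N(O(-6, 4), -31)) = 1/(2*(-1046 - √(600 - 5*(-31))/10)/(3*((√(600 - 5*(-31))/10)))) = 1/(2*(-1046 - √(600 + 155)/10)/(3*((√(600 + 155)/10)))) = 1/(2*(-1046 - √755/10)/(3*((√755/10)))) = 1/(2*(2*√755/151)*(-1046 - √755/10)/3) = 1/(4*√755*(-1046 - √755/10)/453) = 3*√755/(20*(-1046 - √755/10))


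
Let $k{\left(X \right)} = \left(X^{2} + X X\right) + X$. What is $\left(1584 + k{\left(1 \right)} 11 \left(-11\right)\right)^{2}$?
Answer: $1490841$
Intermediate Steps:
$k{\left(X \right)} = X + 2 X^{2}$ ($k{\left(X \right)} = \left(X^{2} + X^{2}\right) + X = 2 X^{2} + X = X + 2 X^{2}$)
$\left(1584 + k{\left(1 \right)} 11 \left(-11\right)\right)^{2} = \left(1584 + 1 \left(1 + 2 \cdot 1\right) 11 \left(-11\right)\right)^{2} = \left(1584 + 1 \left(1 + 2\right) 11 \left(-11\right)\right)^{2} = \left(1584 + 1 \cdot 3 \cdot 11 \left(-11\right)\right)^{2} = \left(1584 + 3 \cdot 11 \left(-11\right)\right)^{2} = \left(1584 + 33 \left(-11\right)\right)^{2} = \left(1584 - 363\right)^{2} = 1221^{2} = 1490841$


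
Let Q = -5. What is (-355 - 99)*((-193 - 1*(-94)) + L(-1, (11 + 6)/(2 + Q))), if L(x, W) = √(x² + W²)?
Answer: 44946 - 454*√298/3 ≈ 42334.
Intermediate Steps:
L(x, W) = √(W² + x²)
(-355 - 99)*((-193 - 1*(-94)) + L(-1, (11 + 6)/(2 + Q))) = (-355 - 99)*((-193 - 1*(-94)) + √(((11 + 6)/(2 - 5))² + (-1)²)) = -454*((-193 + 94) + √((17/(-3))² + 1)) = -454*(-99 + √((17*(-⅓))² + 1)) = -454*(-99 + √((-17/3)² + 1)) = -454*(-99 + √(289/9 + 1)) = -454*(-99 + √(298/9)) = -454*(-99 + √298/3) = 44946 - 454*√298/3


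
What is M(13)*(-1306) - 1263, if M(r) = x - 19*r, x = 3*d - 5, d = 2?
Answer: 320013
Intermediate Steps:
x = 1 (x = 3*2 - 5 = 6 - 5 = 1)
M(r) = 1 - 19*r
M(13)*(-1306) - 1263 = (1 - 19*13)*(-1306) - 1263 = (1 - 247)*(-1306) - 1263 = -246*(-1306) - 1263 = 321276 - 1263 = 320013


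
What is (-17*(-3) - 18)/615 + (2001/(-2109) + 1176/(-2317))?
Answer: -66910982/47702065 ≈ -1.4027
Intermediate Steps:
(-17*(-3) - 18)/615 + (2001/(-2109) + 1176/(-2317)) = (51 - 18)*(1/615) + (2001*(-1/2109) + 1176*(-1/2317)) = 33*(1/615) + (-667/703 - 168/331) = 11/205 - 338881/232693 = -66910982/47702065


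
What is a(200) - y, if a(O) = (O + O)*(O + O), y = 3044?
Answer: 156956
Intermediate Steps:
a(O) = 4*O² (a(O) = (2*O)*(2*O) = 4*O²)
a(200) - y = 4*200² - 1*3044 = 4*40000 - 3044 = 160000 - 3044 = 156956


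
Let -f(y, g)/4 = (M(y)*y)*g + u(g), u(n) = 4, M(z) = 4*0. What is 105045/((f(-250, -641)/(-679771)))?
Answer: 71406544695/16 ≈ 4.4629e+9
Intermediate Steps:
M(z) = 0
f(y, g) = -16 (f(y, g) = -4*((0*y)*g + 4) = -4*(0*g + 4) = -4*(0 + 4) = -4*4 = -16)
105045/((f(-250, -641)/(-679771))) = 105045/((-16/(-679771))) = 105045/((-16*(-1/679771))) = 105045/(16/679771) = 105045*(679771/16) = 71406544695/16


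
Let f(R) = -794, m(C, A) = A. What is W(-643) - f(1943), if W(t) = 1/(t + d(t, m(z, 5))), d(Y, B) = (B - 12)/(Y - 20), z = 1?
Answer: 338483125/426302 ≈ 794.00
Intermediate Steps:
d(Y, B) = (-12 + B)/(-20 + Y)
W(t) = 1/(t - 7/(-20 + t)) (W(t) = 1/(t + (-12 + 5)/(-20 + t)) = 1/(t - 7/(-20 + t)))
W(-643) - f(1943) = (-20 - 643)/(-7 - 643*(-20 - 643)) - 1*(-794) = -663/(-7 - 643*(-663)) + 794 = -663/(-7 + 426309) + 794 = -663/426302 + 794 = 338483125/426302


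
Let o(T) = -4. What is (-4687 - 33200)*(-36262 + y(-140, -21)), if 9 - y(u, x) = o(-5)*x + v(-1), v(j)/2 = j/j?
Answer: 1376775693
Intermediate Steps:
v(j) = 2 (v(j) = 2*(j/j) = 2*1 = 2)
y(u, x) = 7 + 4*x (y(u, x) = 9 - (-4*x + 2) = 9 - (2 - 4*x) = 9 + (-2 + 4*x) = 7 + 4*x)
(-4687 - 33200)*(-36262 + y(-140, -21)) = (-4687 - 33200)*(-36262 + (7 + 4*(-21))) = -37887*(-36262 + (7 - 84)) = -37887*(-36262 - 77) = -37887*(-36339) = 1376775693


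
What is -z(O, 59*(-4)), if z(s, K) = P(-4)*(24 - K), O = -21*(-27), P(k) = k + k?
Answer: 2080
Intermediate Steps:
P(k) = 2*k
O = 567
z(s, K) = -192 + 8*K (z(s, K) = (2*(-4))*(24 - K) = -8*(24 - K) = -192 + 8*K)
-z(O, 59*(-4)) = -(-192 + 8*(59*(-4))) = -(-192 + 8*(-236)) = -(-192 - 1888) = -1*(-2080) = 2080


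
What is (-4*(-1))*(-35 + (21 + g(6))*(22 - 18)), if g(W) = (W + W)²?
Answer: 2500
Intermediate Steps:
g(W) = 4*W² (g(W) = (2*W)² = 4*W²)
(-4*(-1))*(-35 + (21 + g(6))*(22 - 18)) = (-4*(-1))*(-35 + (21 + 4*6²)*(22 - 18)) = 4*(-35 + (21 + 4*36)*4) = 4*(-35 + (21 + 144)*4) = 4*(-35 + 165*4) = 4*(-35 + 660) = 4*625 = 2500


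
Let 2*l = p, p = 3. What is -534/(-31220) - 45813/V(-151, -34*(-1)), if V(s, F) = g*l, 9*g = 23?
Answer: -4290839439/359030 ≈ -11951.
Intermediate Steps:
g = 23/9 (g = (⅑)*23 = 23/9 ≈ 2.5556)
l = 3/2 (l = (½)*3 = 3/2 ≈ 1.5000)
V(s, F) = 23/6 (V(s, F) = (23/9)*(3/2) = 23/6)
-534/(-31220) - 45813/V(-151, -34*(-1)) = -534/(-31220) - 45813/23/6 = -534*(-1/31220) - 45813*6/23 = 267/15610 - 274878/23 = -4290839439/359030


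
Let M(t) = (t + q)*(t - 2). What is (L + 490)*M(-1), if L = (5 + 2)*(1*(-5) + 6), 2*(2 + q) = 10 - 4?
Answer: 0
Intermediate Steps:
q = 1 (q = -2 + (10 - 4)/2 = -2 + (½)*6 = -2 + 3 = 1)
M(t) = (1 + t)*(-2 + t) (M(t) = (t + 1)*(t - 2) = (1 + t)*(-2 + t))
L = 7 (L = 7*(-5 + 6) = 7*1 = 7)
(L + 490)*M(-1) = (7 + 490)*(-2 + (-1)² - 1*(-1)) = 497*(-2 + 1 + 1) = 497*0 = 0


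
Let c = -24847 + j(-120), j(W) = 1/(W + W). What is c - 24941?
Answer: -11949121/240 ≈ -49788.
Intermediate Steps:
j(W) = 1/(2*W)
c = -5963281/240 (c = -24847 + (½)/(-120) = -24847 + (½)*(-1/120) = -24847 - 1/240 = -5963281/240 ≈ -24847.)
c - 24941 = -5963281/240 - 24941 = -11949121/240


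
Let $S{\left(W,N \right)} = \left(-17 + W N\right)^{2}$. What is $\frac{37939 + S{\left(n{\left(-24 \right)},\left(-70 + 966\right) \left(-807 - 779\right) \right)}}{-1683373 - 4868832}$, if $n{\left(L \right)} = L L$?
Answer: $- \frac{669988533700400468}{6552205} \approx -1.0225 \cdot 10^{11}$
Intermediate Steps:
$n{\left(L \right)} = L^{2}$
$S{\left(W,N \right)} = \left(-17 + N W\right)^{2}$
$\frac{37939 + S{\left(n{\left(-24 \right)},\left(-70 + 966\right) \left(-807 - 779\right) \right)}}{-1683373 - 4868832} = \frac{37939 + \left(-17 + \left(-70 + 966\right) \left(-807 - 779\right) \left(-24\right)^{2}\right)^{2}}{-1683373 - 4868832} = \frac{37939 + \left(-17 + 896 \left(-1586\right) 576\right)^{2}}{-6552205} = \left(37939 + \left(-17 - 818528256\right)^{2}\right) \left(- \frac{1}{6552205}\right) = \left(37939 + \left(-818528273\right)^{2}\right) \left(- \frac{1}{6552205}\right) = \left(37939 + 669988533700362529\right) \left(- \frac{1}{6552205}\right) = 669988533700400468 \left(- \frac{1}{6552205}\right) = - \frac{669988533700400468}{6552205}$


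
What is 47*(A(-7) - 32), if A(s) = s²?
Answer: 799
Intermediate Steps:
47*(A(-7) - 32) = 47*((-7)² - 32) = 47*(49 - 32) = 47*17 = 799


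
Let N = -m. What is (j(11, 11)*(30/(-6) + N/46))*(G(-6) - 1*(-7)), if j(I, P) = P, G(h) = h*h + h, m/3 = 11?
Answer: -107041/46 ≈ -2327.0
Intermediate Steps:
m = 33 (m = 3*11 = 33)
N = -33 (N = -1*33 = -33)
G(h) = h + h² (G(h) = h² + h = h + h²)
(j(11, 11)*(30/(-6) + N/46))*(G(-6) - 1*(-7)) = (11*(30/(-6) - 33/46))*(-6*(1 - 6) - 1*(-7)) = (11*(30*(-⅙) - 33*1/46))*(-6*(-5) + 7) = (11*(-5 - 33/46))*(30 + 7) = (11*(-263/46))*37 = -2893/46*37 = -107041/46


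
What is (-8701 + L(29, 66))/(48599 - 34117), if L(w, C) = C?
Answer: -8635/14482 ≈ -0.59626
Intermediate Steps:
(-8701 + L(29, 66))/(48599 - 34117) = (-8701 + 66)/(48599 - 34117) = -8635/14482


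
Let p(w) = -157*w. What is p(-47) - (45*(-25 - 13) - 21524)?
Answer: 30613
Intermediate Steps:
p(-47) - (45*(-25 - 13) - 21524) = -157*(-47) - (45*(-25 - 13) - 21524) = 7379 - (45*(-38) - 21524) = 7379 - (-1710 - 21524) = 7379 - 1*(-23234) = 7379 + 23234 = 30613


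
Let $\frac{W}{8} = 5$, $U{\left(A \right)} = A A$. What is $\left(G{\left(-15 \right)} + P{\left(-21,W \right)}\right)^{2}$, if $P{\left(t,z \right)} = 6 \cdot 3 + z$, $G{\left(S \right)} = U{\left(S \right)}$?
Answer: $80089$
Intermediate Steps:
$U{\left(A \right)} = A^{2}$
$G{\left(S \right)} = S^{2}$
$W = 40$ ($W = 8 \cdot 5 = 40$)
$P{\left(t,z \right)} = 18 + z$
$\left(G{\left(-15 \right)} + P{\left(-21,W \right)}\right)^{2} = \left(\left(-15\right)^{2} + \left(18 + 40\right)\right)^{2} = \left(225 + 58\right)^{2} = 283^{2} = 80089$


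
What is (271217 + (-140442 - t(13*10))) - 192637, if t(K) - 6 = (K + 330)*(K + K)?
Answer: -181468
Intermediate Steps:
t(K) = 6 + 2*K*(330 + K) (t(K) = 6 + (K + 330)*(K + K) = 6 + (330 + K)*(2*K) = 6 + 2*K*(330 + K))
(271217 + (-140442 - t(13*10))) - 192637 = (271217 + (-140442 - (6 + 2*(13*10)² + 660*(13*10)))) - 192637 = (271217 + (-140442 - (6 + 2*130² + 660*130))) - 192637 = (271217 + (-140442 - (6 + 2*16900 + 85800))) - 192637 = (271217 + (-140442 - (6 + 33800 + 85800))) - 192637 = (271217 + (-140442 - 1*119606)) - 192637 = (271217 + (-140442 - 119606)) - 192637 = (271217 - 260048) - 192637 = 11169 - 192637 = -181468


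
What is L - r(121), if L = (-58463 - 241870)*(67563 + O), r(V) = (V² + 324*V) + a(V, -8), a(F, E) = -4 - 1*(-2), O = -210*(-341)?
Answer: -41798298452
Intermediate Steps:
O = 71610
a(F, E) = -2 (a(F, E) = -4 + 2 = -2)
r(V) = -2 + V² + 324*V (r(V) = (V² + 324*V) - 2 = -2 + V² + 324*V)
L = -41798244609 (L = (-58463 - 241870)*(67563 + 71610) = -300333*139173 = -41798244609)
L - r(121) = -41798244609 - (-2 + 121² + 324*121) = -41798244609 - (-2 + 14641 + 39204) = -41798244609 - 1*53843 = -41798244609 - 53843 = -41798298452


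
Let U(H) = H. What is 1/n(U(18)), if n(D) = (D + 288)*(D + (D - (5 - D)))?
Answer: 1/14994 ≈ 6.6693e-5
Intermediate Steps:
n(D) = (-5 + 3*D)*(288 + D) (n(D) = (288 + D)*(D + (D + (-5 + D))) = (288 + D)*(D + (-5 + 2*D)) = (288 + D)*(-5 + 3*D) = (-5 + 3*D)*(288 + D))
1/n(U(18)) = 1/(-1440 + 3*18**2 + 859*18) = 1/(-1440 + 3*324 + 15462) = 1/(-1440 + 972 + 15462) = 1/14994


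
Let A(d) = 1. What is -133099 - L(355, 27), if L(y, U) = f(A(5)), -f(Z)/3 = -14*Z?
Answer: -133141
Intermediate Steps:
f(Z) = 42*Z (f(Z) = -(-42)*Z = 42*Z)
L(y, U) = 42 (L(y, U) = 42*1 = 42)
-133099 - L(355, 27) = -133099 - 1*42 = -133099 - 42 = -133141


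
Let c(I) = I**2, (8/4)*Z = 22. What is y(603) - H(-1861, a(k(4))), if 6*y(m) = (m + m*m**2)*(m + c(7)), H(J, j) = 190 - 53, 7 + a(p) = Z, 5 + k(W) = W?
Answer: 23825908723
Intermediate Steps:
k(W) = -5 + W
Z = 11 (Z = (1/2)*22 = 11)
a(p) = 4 (a(p) = -7 + 11 = 4)
H(J, j) = 137
y(m) = (49 + m)*(m + m**3)/6 (y(m) = ((m + m*m**2)*(m + 7**2))/6 = ((m + m**3)*(m + 49))/6 = ((m + m**3)*(49 + m))/6 = ((49 + m)*(m + m**3))/6 = (49 + m)*(m + m**3)/6)
y(603) - H(-1861, a(k(4))) = (1/6)*603*(49 + 603 + 603**3 + 49*603**2) - 1*137 = (1/6)*603*(49 + 603 + 219256227 + 49*363609) - 137 = (1/6)*603*(49 + 603 + 219256227 + 17816841) - 137 = (1/6)*603*237073720 - 137 = 23825908860 - 137 = 23825908723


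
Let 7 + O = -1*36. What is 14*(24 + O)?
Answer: -266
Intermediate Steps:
O = -43 (O = -7 - 1*36 = -7 - 36 = -43)
14*(24 + O) = 14*(24 - 43) = 14*(-19) = -266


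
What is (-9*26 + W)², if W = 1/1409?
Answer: 108705387025/1985281 ≈ 54756.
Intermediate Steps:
W = 1/1409 ≈ 0.00070972
(-9*26 + W)² = (-9*26 + 1/1409)² = (-234 + 1/1409)² = (-329705/1409)² = 108705387025/1985281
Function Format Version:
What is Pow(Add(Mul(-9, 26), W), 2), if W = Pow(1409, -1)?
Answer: Rational(108705387025, 1985281) ≈ 54756.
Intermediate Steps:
W = Rational(1, 1409) ≈ 0.00070972
Pow(Add(Mul(-9, 26), W), 2) = Pow(Add(Mul(-9, 26), Rational(1, 1409)), 2) = Pow(Add(-234, Rational(1, 1409)), 2) = Pow(Rational(-329705, 1409), 2) = Rational(108705387025, 1985281)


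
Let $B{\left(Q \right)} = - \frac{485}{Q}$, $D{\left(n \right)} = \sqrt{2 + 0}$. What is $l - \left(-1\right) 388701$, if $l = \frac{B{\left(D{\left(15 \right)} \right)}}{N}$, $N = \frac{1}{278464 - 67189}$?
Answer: $388701 - \frac{102468375 \sqrt{2}}{2} \approx -7.2067 \cdot 10^{7}$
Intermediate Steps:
$D{\left(n \right)} = \sqrt{2}$
$N = \frac{1}{211275} \approx 4.7332 \cdot 10^{-6}$
$l = - \frac{102468375 \sqrt{2}}{2}$ ($l = - \frac{485}{\sqrt{2}} \frac{1}{\frac{1}{211275}} = - 485 \frac{\sqrt{2}}{2} \cdot 211275 = - \frac{485 \sqrt{2}}{2} \cdot 211275 = - \frac{102468375 \sqrt{2}}{2} \approx -7.2456 \cdot 10^{7}$)
$l - \left(-1\right) 388701 = - \frac{102468375 \sqrt{2}}{2} - \left(-1\right) 388701 = - \frac{102468375 \sqrt{2}}{2} - -388701 = - \frac{102468375 \sqrt{2}}{2} + 388701 = 388701 - \frac{102468375 \sqrt{2}}{2}$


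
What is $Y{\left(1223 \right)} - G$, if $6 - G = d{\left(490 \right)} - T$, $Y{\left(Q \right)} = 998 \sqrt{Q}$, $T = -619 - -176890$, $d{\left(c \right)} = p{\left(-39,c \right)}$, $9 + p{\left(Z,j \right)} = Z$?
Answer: $-176325 + 998 \sqrt{1223} \approx -1.4142 \cdot 10^{5}$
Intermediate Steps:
$p{\left(Z,j \right)} = -9 + Z$
$d{\left(c \right)} = -48$ ($d{\left(c \right)} = -9 - 39 = -48$)
$T = 176271$ ($T = -619 + 176890 = 176271$)
$G = 176325$ ($G = 6 - \left(-48 - 176271\right) = 6 - -176319 = 6 + 176319 = 176325$)
$Y{\left(1223 \right)} - G = 998 \sqrt{1223} - 176325 = -176325 + 998 \sqrt{1223}$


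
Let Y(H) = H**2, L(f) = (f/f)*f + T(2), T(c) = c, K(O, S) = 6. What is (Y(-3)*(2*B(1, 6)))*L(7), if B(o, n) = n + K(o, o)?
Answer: 1944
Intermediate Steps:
B(o, n) = 6 + n (B(o, n) = n + 6 = 6 + n)
L(f) = 2 + f (L(f) = (f/f)*f + 2 = 1*f + 2 = f + 2 = 2 + f)
(Y(-3)*(2*B(1, 6)))*L(7) = ((-3)**2*(2*(6 + 6)))*(2 + 7) = (9*(2*12))*9 = (9*24)*9 = 216*9 = 1944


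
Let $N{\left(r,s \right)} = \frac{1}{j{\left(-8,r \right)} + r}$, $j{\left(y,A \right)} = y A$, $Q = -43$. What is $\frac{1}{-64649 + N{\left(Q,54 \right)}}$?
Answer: $- \frac{301}{19459348} \approx -1.5468 \cdot 10^{-5}$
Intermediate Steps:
$j{\left(y,A \right)} = A y$
$N{\left(r,s \right)} = - \frac{1}{7 r}$ ($N{\left(r,s \right)} = \frac{1}{r \left(-8\right) + r} = \frac{1}{- 8 r + r} = \frac{1}{\left(-7\right) r} = - \frac{1}{7 r}$)
$\frac{1}{-64649 + N{\left(Q,54 \right)}} = \frac{1}{-64649 - \frac{1}{7 \left(-43\right)}} = \frac{1}{-64649 - - \frac{1}{301}} = \frac{1}{-64649 + \frac{1}{301}} = \frac{1}{- \frac{19459348}{301}} = - \frac{301}{19459348}$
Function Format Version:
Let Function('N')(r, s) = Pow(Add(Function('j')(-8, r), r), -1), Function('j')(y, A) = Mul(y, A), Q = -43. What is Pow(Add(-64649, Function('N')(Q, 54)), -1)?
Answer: Rational(-301, 19459348) ≈ -1.5468e-5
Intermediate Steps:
Function('j')(y, A) = Mul(A, y)
Function('N')(r, s) = Mul(Rational(-1, 7), Pow(r, -1)) (Function('N')(r, s) = Pow(Add(Mul(r, -8), r), -1) = Pow(Add(Mul(-8, r), r), -1) = Pow(Mul(-7, r), -1) = Mul(Rational(-1, 7), Pow(r, -1)))
Pow(Add(-64649, Function('N')(Q, 54)), -1) = Pow(Add(-64649, Mul(Rational(-1, 7), Pow(-43, -1))), -1) = Pow(Add(-64649, Mul(Rational(-1, 7), Rational(-1, 43))), -1) = Pow(Add(-64649, Rational(1, 301)), -1) = Pow(Rational(-19459348, 301), -1) = Rational(-301, 19459348)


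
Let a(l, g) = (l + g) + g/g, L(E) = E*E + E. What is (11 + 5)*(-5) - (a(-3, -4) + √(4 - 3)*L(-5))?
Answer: -94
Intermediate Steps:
L(E) = E + E² (L(E) = E² + E = E + E²)
a(l, g) = 1 + g + l (a(l, g) = (g + l) + 1 = 1 + g + l)
(11 + 5)*(-5) - (a(-3, -4) + √(4 - 3)*L(-5)) = (11 + 5)*(-5) - ((1 - 4 - 3) + √(4 - 3)*(-5*(1 - 5))) = 16*(-5) - (-6 + √1*(-5*(-4))) = -80 - (-6 + 1*20) = -80 - (-6 + 20) = -80 - 1*14 = -80 - 14 = -94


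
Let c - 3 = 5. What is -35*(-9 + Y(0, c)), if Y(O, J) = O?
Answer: 315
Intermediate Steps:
c = 8 (c = 3 + 5 = 8)
-35*(-9 + Y(0, c)) = -35*(-9 + 0) = -35*(-9) = 315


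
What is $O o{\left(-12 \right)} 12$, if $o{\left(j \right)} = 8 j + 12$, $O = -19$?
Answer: $19152$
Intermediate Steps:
$o{\left(j \right)} = 12 + 8 j$
$O o{\left(-12 \right)} 12 = - 19 \left(12 + 8 \left(-12\right)\right) 12 = - 19 \left(12 - 96\right) 12 = \left(-19\right) \left(-84\right) 12 = 1596 \cdot 12 = 19152$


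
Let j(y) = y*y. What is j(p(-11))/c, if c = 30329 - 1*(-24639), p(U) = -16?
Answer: 32/6871 ≈ 0.0046573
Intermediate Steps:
c = 54968 (c = 30329 + 24639 = 54968)
j(y) = y**2
j(p(-11))/c = (-16)**2/54968 = 256*(1/54968) = 32/6871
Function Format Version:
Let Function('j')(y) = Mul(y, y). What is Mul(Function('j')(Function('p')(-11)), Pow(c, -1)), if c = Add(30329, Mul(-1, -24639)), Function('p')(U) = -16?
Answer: Rational(32, 6871) ≈ 0.0046573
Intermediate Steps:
c = 54968 (c = Add(30329, 24639) = 54968)
Function('j')(y) = Pow(y, 2)
Mul(Function('j')(Function('p')(-11)), Pow(c, -1)) = Mul(Pow(-16, 2), Pow(54968, -1)) = Mul(256, Rational(1, 54968)) = Rational(32, 6871)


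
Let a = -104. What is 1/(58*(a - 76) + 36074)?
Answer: 1/25634 ≈ 3.9011e-5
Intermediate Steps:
1/(58*(a - 76) + 36074) = 1/(58*(-104 - 76) + 36074) = 1/(58*(-180) + 36074) = 1/(-10440 + 36074) = 1/25634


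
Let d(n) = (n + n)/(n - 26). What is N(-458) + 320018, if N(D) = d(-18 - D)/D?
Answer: 15169813034/47403 ≈ 3.2002e+5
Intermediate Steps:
d(n) = 2*n/(-26 + n) (d(n) = (2*n)/(-26 + n) = 2*n/(-26 + n))
N(D) = 2*(-18 - D)/(D*(-44 - D)) (N(D) = (2*(-18 - D)/(-26 + (-18 - D)))/D = (2*(-18 - D)/(-44 - D))/D = 2*(-18 - D)/(D*(-44 - D)))
N(-458) + 320018 = 2*(18 - 458)/(-458*(44 - 458)) + 320018 = 2*(-1/458)*(-440)/(-414) + 320018 = 2*(-1/458)*(-1/414)*(-440) + 320018 = -220/47403 + 320018 = 15169813034/47403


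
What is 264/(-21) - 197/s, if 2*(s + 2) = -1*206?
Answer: -1123/105 ≈ -10.695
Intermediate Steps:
s = -105 (s = -2 + (-1*206)/2 = -2 + (½)*(-206) = -2 - 103 = -105)
264/(-21) - 197/s = 264/(-21) - 197/(-105) = 264*(-1/21) - 197*(-1/105) = -88/7 + 197/105 = -1123/105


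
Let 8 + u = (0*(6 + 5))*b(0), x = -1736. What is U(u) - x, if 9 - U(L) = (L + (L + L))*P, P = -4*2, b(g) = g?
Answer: 1553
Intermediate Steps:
P = -8
u = -8 (u = -8 + (0*(6 + 5))*0 = -8 + (0*11)*0 = -8 + 0*0 = -8 + 0 = -8)
U(L) = 9 + 24*L (U(L) = 9 - (L + (L + L))*(-8) = 9 - (L + 2*L)*(-8) = 9 - 3*L*(-8) = 9 - (-24)*L = 9 + 24*L)
U(u) - x = (9 + 24*(-8)) - 1*(-1736) = (9 - 192) + 1736 = -183 + 1736 = 1553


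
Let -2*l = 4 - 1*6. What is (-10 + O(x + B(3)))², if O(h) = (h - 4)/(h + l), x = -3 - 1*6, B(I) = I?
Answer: 64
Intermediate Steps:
l = 1 (l = -(4 - 1*6)/2 = -(4 - 6)/2 = -½*(-2) = 1)
x = -9 (x = -3 - 6 = -9)
O(h) = (-4 + h)/(1 + h) (O(h) = (h - 4)/(h + 1) = (-4 + h)/(1 + h))
(-10 + O(x + B(3)))² = (-10 + (-4 + (-9 + 3))/(1 + (-9 + 3)))² = (-10 + (-4 - 6)/(1 - 6))² = (-10 - 10/(-5))² = (-10 - ⅕*(-10))² = (-10 + 2)² = (-8)² = 64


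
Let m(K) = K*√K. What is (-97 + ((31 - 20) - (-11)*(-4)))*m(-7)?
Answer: 910*I*√7 ≈ 2407.6*I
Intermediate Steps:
m(K) = K^(3/2)
(-97 + ((31 - 20) - (-11)*(-4)))*m(-7) = (-97 + ((31 - 20) - (-11)*(-4)))*(-7)^(3/2) = (-97 + (11 - 1*44))*(-7*I*√7) = (-97 + (11 - 44))*(-7*I*√7) = (-97 - 33)*(-7*I*√7) = -(-910)*I*√7 = 910*I*√7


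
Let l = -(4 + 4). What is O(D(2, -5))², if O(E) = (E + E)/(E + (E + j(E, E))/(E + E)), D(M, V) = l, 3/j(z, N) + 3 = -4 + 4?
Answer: 65536/14161 ≈ 4.6279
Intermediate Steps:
j(z, N) = -1 (j(z, N) = 3/(-3 + (-4 + 4)) = 3/(-3 + 0) = 3/(-3) = 3*(-⅓) = -1)
l = -8 (l = -1*8 = -8)
D(M, V) = -8
O(E) = 2*E/(E + (-1 + E)/(2*E)) (O(E) = (E + E)/(E + (E - 1)/(E + E)) = (2*E)/(E + (-1 + E)/((2*E))) = (2*E)/(E + (-1 + E)*(1/(2*E))) = (2*E)/(E + (-1 + E)/(2*E)) = 2*E/(E + (-1 + E)/(2*E)))
O(D(2, -5))² = (4*(-8)²/(-1 - 8 + 2*(-8)²))² = (4*64/(-1 - 8 + 2*64))² = (4*64/(-1 - 8 + 128))² = (4*64/119)² = (4*64*(1/119))² = (256/119)² = 65536/14161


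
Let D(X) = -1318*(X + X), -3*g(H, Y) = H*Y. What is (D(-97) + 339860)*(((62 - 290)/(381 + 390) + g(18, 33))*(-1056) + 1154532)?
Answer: 208759197508992/257 ≈ 8.1229e+11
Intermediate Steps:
g(H, Y) = -H*Y/3
D(X) = -2636*X
(D(-97) + 339860)*(((62 - 290)/(381 + 390) + g(18, 33))*(-1056) + 1154532) = (-2636*(-97) + 339860)*(((62 - 290)/(381 + 390) - 1/3*18*33)*(-1056) + 1154532) = (255692 + 339860)*((-228/771 - 198)*(-1056) + 1154532) = 595552*((-228*1/771 - 198)*(-1056) + 1154532) = 595552*((-76/257 - 198)*(-1056) + 1154532) = 595552*(-50962/257*(-1056) + 1154532) = 595552*(53815872/257 + 1154532) = 595552*(350530596/257) = 208759197508992/257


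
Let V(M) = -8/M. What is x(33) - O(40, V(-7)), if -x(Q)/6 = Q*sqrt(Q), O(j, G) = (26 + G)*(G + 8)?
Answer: -12160/49 - 198*sqrt(33) ≈ -1385.6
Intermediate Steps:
O(j, G) = (8 + G)*(26 + G) (O(j, G) = (26 + G)*(8 + G) = (8 + G)*(26 + G))
x(Q) = -6*Q**(3/2) (x(Q) = -6*Q*sqrt(Q) = -6*Q**(3/2))
x(33) - O(40, V(-7)) = -198*sqrt(33) - (208 + (-8/(-7))**2 + 34*(-8/(-7))) = -198*sqrt(33) - (208 + (-8*(-1/7))**2 + 34*(-8*(-1/7))) = -198*sqrt(33) - (208 + (8/7)**2 + 34*(8/7)) = -198*sqrt(33) - (208 + 64/49 + 272/7) = -198*sqrt(33) - 1*12160/49 = -198*sqrt(33) - 12160/49 = -12160/49 - 198*sqrt(33)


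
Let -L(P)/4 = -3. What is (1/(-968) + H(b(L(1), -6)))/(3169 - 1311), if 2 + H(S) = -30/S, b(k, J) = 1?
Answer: -30977/1798544 ≈ -0.017223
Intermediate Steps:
L(P) = 12 (L(P) = -4*(-3) = 12)
H(S) = -2 - 30/S
(1/(-968) + H(b(L(1), -6)))/(3169 - 1311) = (1/(-968) + (-2 - 30/1))/(3169 - 1311) = (-1/968 + (-2 - 30*1))/1858 = (-1/968 + (-2 - 30))*(1/1858) = (-1/968 - 32)*(1/1858) = -30977/968*1/1858 = -30977/1798544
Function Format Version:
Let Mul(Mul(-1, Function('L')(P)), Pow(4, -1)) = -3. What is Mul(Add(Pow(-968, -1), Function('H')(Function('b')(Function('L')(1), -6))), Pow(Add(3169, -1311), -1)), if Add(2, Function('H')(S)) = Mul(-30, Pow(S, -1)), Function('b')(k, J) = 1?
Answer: Rational(-30977, 1798544) ≈ -0.017223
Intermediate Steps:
Function('L')(P) = 12 (Function('L')(P) = Mul(-4, -3) = 12)
Function('H')(S) = Add(-2, Mul(-30, Pow(S, -1)))
Mul(Add(Pow(-968, -1), Function('H')(Function('b')(Function('L')(1), -6))), Pow(Add(3169, -1311), -1)) = Mul(Add(Pow(-968, -1), Add(-2, Mul(-30, Pow(1, -1)))), Pow(Add(3169, -1311), -1)) = Mul(Add(Rational(-1, 968), Add(-2, Mul(-30, 1))), Pow(1858, -1)) = Mul(Add(Rational(-1, 968), Add(-2, -30)), Rational(1, 1858)) = Mul(Add(Rational(-1, 968), -32), Rational(1, 1858)) = Mul(Rational(-30977, 968), Rational(1, 1858)) = Rational(-30977, 1798544)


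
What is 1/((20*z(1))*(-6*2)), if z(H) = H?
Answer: -1/240 ≈ -0.0041667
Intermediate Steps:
1/((20*z(1))*(-6*2)) = 1/((20*1)*(-6*2)) = 1/(20*(-12)) = 1/(-240) = -1/240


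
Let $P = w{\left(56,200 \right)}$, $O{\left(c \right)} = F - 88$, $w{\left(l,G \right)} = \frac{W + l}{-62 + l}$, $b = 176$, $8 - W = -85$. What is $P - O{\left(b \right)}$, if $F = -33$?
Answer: $\frac{577}{6} \approx 96.167$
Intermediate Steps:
$W = 93$ ($W = 8 - -85 = 8 + 85 = 93$)
$w{\left(l,G \right)} = \frac{93 + l}{-62 + l}$
$O{\left(c \right)} = -121$ ($O{\left(c \right)} = -33 - 88 = -121$)
$P = - \frac{149}{6}$ ($P = \frac{93 + 56}{-62 + 56} = \frac{1}{-6} \cdot 149 = \left(- \frac{1}{6}\right) 149 = - \frac{149}{6} \approx -24.833$)
$P - O{\left(b \right)} = - \frac{149}{6} - -121 = - \frac{149}{6} + 121 = \frac{577}{6}$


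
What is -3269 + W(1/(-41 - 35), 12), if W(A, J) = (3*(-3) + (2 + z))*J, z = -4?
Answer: -3401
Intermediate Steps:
W(A, J) = -11*J (W(A, J) = (3*(-3) + (2 - 4))*J = (-9 - 2)*J = -11*J)
-3269 + W(1/(-41 - 35), 12) = -3269 - 11*12 = -3269 - 132 = -3401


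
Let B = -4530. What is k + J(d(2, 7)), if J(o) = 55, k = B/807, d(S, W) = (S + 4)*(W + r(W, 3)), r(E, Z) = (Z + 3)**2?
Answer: 13285/269 ≈ 49.387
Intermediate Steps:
r(E, Z) = (3 + Z)**2
d(S, W) = (4 + S)*(36 + W) (d(S, W) = (S + 4)*(W + (3 + 3)**2) = (4 + S)*(W + 6**2) = (4 + S)*(W + 36) = (4 + S)*(36 + W))
k = -1510/269 (k = -4530/807 = -4530*1/807 = -1510/269 ≈ -5.6134)
k + J(d(2, 7)) = -1510/269 + 55 = 13285/269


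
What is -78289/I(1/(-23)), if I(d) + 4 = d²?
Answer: 41414881/2115 ≈ 19582.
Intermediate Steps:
I(d) = -4 + d²
-78289/I(1/(-23)) = -78289/(-4 + (1/(-23))²) = -78289/(-4 + (-1/23)²) = -78289/(-4 + 1/529) = -78289/(-2115/529) = -78289*(-529/2115) = 41414881/2115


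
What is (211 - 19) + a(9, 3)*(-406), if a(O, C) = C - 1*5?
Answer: 1004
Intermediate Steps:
a(O, C) = -5 + C (a(O, C) = C - 5 = -5 + C)
(211 - 19) + a(9, 3)*(-406) = (211 - 19) + (-5 + 3)*(-406) = 192 - 2*(-406) = 192 + 812 = 1004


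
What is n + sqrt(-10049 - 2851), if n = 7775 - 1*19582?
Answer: -11807 + 10*I*sqrt(129) ≈ -11807.0 + 113.58*I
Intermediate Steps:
n = -11807 (n = 7775 - 19582 = -11807)
n + sqrt(-10049 - 2851) = -11807 + sqrt(-10049 - 2851) = -11807 + sqrt(-12900) = -11807 + 10*I*sqrt(129)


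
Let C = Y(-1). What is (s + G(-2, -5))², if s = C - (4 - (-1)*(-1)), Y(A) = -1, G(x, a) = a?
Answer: 81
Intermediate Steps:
C = -1
s = -4 (s = -1 - (4 - (-1)*(-1)) = -1 - (4 - 1*1) = -1 - (4 - 1) = -1 - 1*3 = -1 - 3 = -4)
(s + G(-2, -5))² = (-4 - 5)² = (-9)² = 81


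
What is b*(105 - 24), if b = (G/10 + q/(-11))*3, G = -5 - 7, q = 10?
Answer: -28188/55 ≈ -512.51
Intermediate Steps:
G = -12
b = -348/55 (b = (-12/10 + 10/(-11))*3 = (-12*⅒ + 10*(-1/11))*3 = (-6/5 - 10/11)*3 = -116/55*3 = -348/55 ≈ -6.3273)
b*(105 - 24) = -348*(105 - 24)/55 = -348/55*81 = -28188/55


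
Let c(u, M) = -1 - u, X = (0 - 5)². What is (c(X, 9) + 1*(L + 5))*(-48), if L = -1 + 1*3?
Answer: 912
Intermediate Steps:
L = 2 (L = -1 + 3 = 2)
X = 25 (X = (-5)² = 25)
(c(X, 9) + 1*(L + 5))*(-48) = ((-1 - 1*25) + 1*(2 + 5))*(-48) = ((-1 - 25) + 1*7)*(-48) = (-26 + 7)*(-48) = -19*(-48) = 912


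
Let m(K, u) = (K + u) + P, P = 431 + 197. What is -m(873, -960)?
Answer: -541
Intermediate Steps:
P = 628
m(K, u) = 628 + K + u (m(K, u) = (K + u) + 628 = 628 + K + u)
-m(873, -960) = -(628 + 873 - 960) = -1*541 = -541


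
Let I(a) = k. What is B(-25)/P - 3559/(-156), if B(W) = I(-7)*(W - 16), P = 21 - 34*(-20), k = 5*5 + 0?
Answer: 2334959/109356 ≈ 21.352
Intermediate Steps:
k = 25 (k = 25 + 0 = 25)
I(a) = 25
P = 701 (P = 21 + 680 = 701)
B(W) = -400 + 25*W (B(W) = 25*(W - 16) = 25*(-16 + W) = -400 + 25*W)
B(-25)/P - 3559/(-156) = (-400 + 25*(-25))/701 - 3559/(-156) = (-400 - 625)*(1/701) - 3559*(-1/156) = -1025*1/701 + 3559/156 = -1025/701 + 3559/156 = 2334959/109356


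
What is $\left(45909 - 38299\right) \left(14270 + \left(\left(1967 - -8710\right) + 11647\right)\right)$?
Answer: $278480340$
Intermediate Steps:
$\left(45909 - 38299\right) \left(14270 + \left(\left(1967 - -8710\right) + 11647\right)\right) = 7610 \left(14270 + \left(\left(1967 + 8710\right) + 11647\right)\right) = 7610 \left(14270 + \left(10677 + 11647\right)\right) = 7610 \left(14270 + 22324\right) = 7610 \cdot 36594 = 278480340$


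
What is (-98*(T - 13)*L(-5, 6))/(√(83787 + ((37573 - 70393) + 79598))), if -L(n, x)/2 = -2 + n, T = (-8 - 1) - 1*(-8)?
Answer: 19208*√130565/130565 ≈ 53.158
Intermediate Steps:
T = -1 (T = -9 + 8 = -1)
L(n, x) = 4 - 2*n (L(n, x) = -2*(-2 + n) = 4 - 2*n)
(-98*(T - 13)*L(-5, 6))/(√(83787 + ((37573 - 70393) + 79598))) = (-98*(-1 - 13)*(4 - 2*(-5)))/(√(83787 + ((37573 - 70393) + 79598))) = (-(-1372)*(4 + 10))/(√(83787 + (-32820 + 79598))) = (-(-1372)*14)/(√(83787 + 46778)) = (-98*(-196))/(√130565) = 19208*(√130565/130565) = 19208*√130565/130565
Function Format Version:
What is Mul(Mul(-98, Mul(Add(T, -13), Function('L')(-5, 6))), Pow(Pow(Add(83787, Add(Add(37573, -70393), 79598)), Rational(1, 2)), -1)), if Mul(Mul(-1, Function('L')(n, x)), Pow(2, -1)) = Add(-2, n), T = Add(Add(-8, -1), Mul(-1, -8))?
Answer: Mul(Rational(19208, 130565), Pow(130565, Rational(1, 2))) ≈ 53.158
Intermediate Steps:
T = -1 (T = Add(-9, 8) = -1)
Function('L')(n, x) = Add(4, Mul(-2, n)) (Function('L')(n, x) = Mul(-2, Add(-2, n)) = Add(4, Mul(-2, n)))
Mul(Mul(-98, Mul(Add(T, -13), Function('L')(-5, 6))), Pow(Pow(Add(83787, Add(Add(37573, -70393), 79598)), Rational(1, 2)), -1)) = Mul(Mul(-98, Mul(Add(-1, -13), Add(4, Mul(-2, -5)))), Pow(Pow(Add(83787, Add(Add(37573, -70393), 79598)), Rational(1, 2)), -1)) = Mul(Mul(-98, Mul(-14, Add(4, 10))), Pow(Pow(Add(83787, Add(-32820, 79598)), Rational(1, 2)), -1)) = Mul(Mul(-98, Mul(-14, 14)), Pow(Pow(Add(83787, 46778), Rational(1, 2)), -1)) = Mul(Mul(-98, -196), Pow(Pow(130565, Rational(1, 2)), -1)) = Mul(19208, Mul(Rational(1, 130565), Pow(130565, Rational(1, 2)))) = Mul(Rational(19208, 130565), Pow(130565, Rational(1, 2)))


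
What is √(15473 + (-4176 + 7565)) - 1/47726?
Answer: -1/47726 + √18862 ≈ 137.34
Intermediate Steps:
√(15473 + (-4176 + 7565)) - 1/47726 = √(15473 + 3389) - 1*1/47726 = √18862 - 1/47726 = -1/47726 + √18862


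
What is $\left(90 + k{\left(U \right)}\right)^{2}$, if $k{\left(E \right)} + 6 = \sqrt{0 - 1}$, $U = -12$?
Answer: $\left(84 + i\right)^{2} \approx 7055.0 + 168.0 i$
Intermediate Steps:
$k{\left(E \right)} = -6 + i$ ($k{\left(E \right)} = -6 + \sqrt{0 - 1} = -6 + \sqrt{-1} = -6 + i$)
$\left(90 + k{\left(U \right)}\right)^{2} = \left(90 - \left(6 - i\right)\right)^{2} = \left(84 + i\right)^{2}$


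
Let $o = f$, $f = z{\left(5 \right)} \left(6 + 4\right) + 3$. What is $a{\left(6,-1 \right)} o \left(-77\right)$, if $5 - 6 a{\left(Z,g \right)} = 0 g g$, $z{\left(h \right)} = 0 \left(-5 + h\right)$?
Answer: $- \frac{385}{2} \approx -192.5$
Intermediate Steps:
$z{\left(h \right)} = 0$
$a{\left(Z,g \right)} = \frac{5}{6}$ ($a{\left(Z,g \right)} = \frac{5}{6} - \frac{0 g g}{6} = \frac{5}{6} - \frac{0 g}{6} = \frac{5}{6} - 0 = \frac{5}{6} + 0 = \frac{5}{6}$)
$f = 3$ ($f = 0 \left(6 + 4\right) + 3 = 0 \cdot 10 + 3 = 0 + 3 = 3$)
$o = 3$
$a{\left(6,-1 \right)} o \left(-77\right) = \frac{5}{6} \cdot 3 \left(-77\right) = \frac{5}{2} \left(-77\right) = - \frac{385}{2}$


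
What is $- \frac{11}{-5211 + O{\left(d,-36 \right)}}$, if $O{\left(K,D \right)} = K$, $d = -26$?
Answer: $\frac{11}{5237} \approx 0.0021004$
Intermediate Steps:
$- \frac{11}{-5211 + O{\left(d,-36 \right)}} = - \frac{11}{-5211 - 26} = - \frac{11}{-5237} = \left(-11\right) \left(- \frac{1}{5237}\right) = \frac{11}{5237}$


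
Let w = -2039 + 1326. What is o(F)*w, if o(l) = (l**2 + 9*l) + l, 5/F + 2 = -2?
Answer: 124775/16 ≈ 7798.4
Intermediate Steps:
w = -713
F = -5/4 (F = 5/(-2 - 2) = 5/(-4) = 5*(-1/4) = -5/4 ≈ -1.2500)
o(l) = l**2 + 10*l
o(F)*w = -5*(10 - 5/4)/4*(-713) = -5/4*35/4*(-713) = -175/16*(-713) = 124775/16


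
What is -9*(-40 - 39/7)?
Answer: 2871/7 ≈ 410.14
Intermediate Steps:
-9*(-40 - 39/7) = -9*(-319/7) = 2871/7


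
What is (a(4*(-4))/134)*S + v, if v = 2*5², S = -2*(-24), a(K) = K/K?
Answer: 3374/67 ≈ 50.358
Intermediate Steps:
a(K) = 1
S = 48
v = 50 (v = 2*25 = 50)
(a(4*(-4))/134)*S + v = (1/134)*48 + 50 = 24/67 + 50 = 3374/67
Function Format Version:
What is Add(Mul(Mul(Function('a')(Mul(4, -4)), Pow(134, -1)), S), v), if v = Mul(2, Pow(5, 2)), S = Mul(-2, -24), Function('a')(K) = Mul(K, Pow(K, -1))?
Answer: Rational(3374, 67) ≈ 50.358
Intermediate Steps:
Function('a')(K) = 1
S = 48
v = 50 (v = Mul(2, 25) = 50)
Add(Mul(Mul(Function('a')(Mul(4, -4)), Pow(134, -1)), S), v) = Add(Mul(Mul(1, Pow(134, -1)), 48), 50) = Add(Mul(Mul(1, Rational(1, 134)), 48), 50) = Add(Mul(Rational(1, 134), 48), 50) = Add(Rational(24, 67), 50) = Rational(3374, 67)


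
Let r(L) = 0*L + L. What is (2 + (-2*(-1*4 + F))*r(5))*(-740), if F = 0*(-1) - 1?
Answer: -38480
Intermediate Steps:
F = -1 (F = 0 - 1 = -1)
r(L) = L (r(L) = 0 + L = L)
(2 + (-2*(-1*4 + F))*r(5))*(-740) = (2 - 2*(-1*4 - 1)*5)*(-740) = (2 - 2*(-4 - 1)*5)*(-740) = (2 - 2*(-5)*5)*(-740) = (2 + 10*5)*(-740) = (2 + 50)*(-740) = 52*(-740) = -38480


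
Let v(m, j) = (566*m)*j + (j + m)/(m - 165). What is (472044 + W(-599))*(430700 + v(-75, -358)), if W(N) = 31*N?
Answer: 340167236310935/48 ≈ 7.0868e+12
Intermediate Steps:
v(m, j) = (j + m)/(-165 + m) + 566*j*m (v(m, j) = 566*j*m + (j + m)/(-165 + m) = (j + m)/(-165 + m) + 566*j*m)
(472044 + W(-599))*(430700 + v(-75, -358)) = (472044 + 31*(-599))*(430700 + (-358 - 75 - 93390*(-358)*(-75) + 566*(-358)*(-75)²)/(-165 - 75)) = (472044 - 18569)*(430700 + (-358 - 75 - 2507521500 + 566*(-358)*5625)/(-240)) = 453475*(430700 - (-358 - 75 - 2507521500 - 1139782500)/240) = 453475*(430700 - 1/240*(-3647304433)) = 453475*(430700 + 3647304433/240) = 453475*(3750672433/240) = 340167236310935/48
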